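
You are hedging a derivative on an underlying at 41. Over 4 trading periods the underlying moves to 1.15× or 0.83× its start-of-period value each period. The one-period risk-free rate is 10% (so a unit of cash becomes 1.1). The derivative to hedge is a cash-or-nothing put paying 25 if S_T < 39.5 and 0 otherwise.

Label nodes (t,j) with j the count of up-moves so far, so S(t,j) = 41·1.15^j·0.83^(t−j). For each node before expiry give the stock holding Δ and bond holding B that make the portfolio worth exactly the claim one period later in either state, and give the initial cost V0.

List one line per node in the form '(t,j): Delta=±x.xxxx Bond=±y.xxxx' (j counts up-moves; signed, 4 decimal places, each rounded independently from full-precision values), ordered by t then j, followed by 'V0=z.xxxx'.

(0,0): Delta=-0.4777 Bond=21.5983
(1,0): Delta=-1.3507 Bond=53.4659
(1,1): Delta=-0.3611 Bond=18.2567
(2,0): Delta=0.0000 Bond=20.6612
(2,1): Delta=-1.5313 Bond=65.8776
(2,2): Delta=-0.2047 Bond=11.6017
(3,0): Delta=0.0000 Bond=22.7273
(3,1): Delta=0.0000 Bond=22.7273
(3,2): Delta=-1.7359 Bond=81.6761
(3,3): Delta=0.0000 Bond=0.0000
V0=2.0107

Since d<R<u, set p* = (R−d)/(u−d) = 0.8438; price each node as the discounted p*-expectation of its children.
Payoff layer (t=4): V(4,0)=25.0000, V(4,1)=25.0000, V(4,2)=25.0000, V(4,3)=0.0000, V(4,4)=0.0000
(3,0): S=23.4433. Δ = (V_up−V_dn)/(S_up−S_dn) = (25.0000−25.0000)/(26.9598−19.4579) = 0.0000. V = [p*·25.0000 + (1−p*)·25.0000]/1.1 = 22.7273. B = V − Δ·S = 22.7273.
(3,1): S=32.4816. Δ = (V_up−V_dn)/(S_up−S_dn) = (25.0000−25.0000)/(37.3539−26.9598) = 0.0000. V = [p*·25.0000 + (1−p*)·25.0000]/1.1 = 22.7273. B = V − Δ·S = 22.7273.
(3,2): S=45.0047. Δ = (V_up−V_dn)/(S_up−S_dn) = (0.0000−25.0000)/(51.7554−37.3539) = -1.7359. V = [p*·0.0000 + (1−p*)·25.0000]/1.1 = 3.5511. B = V − Δ·S = 81.6761.
(3,3): S=62.3559. Δ = (V_up−V_dn)/(S_up−S_dn) = (0.0000−0.0000)/(71.7093−51.7554) = 0.0000. V = [p*·0.0000 + (1−p*)·0.0000]/1.1 = 0.0000. B = V − Δ·S = 0.0000.
(2,0): S=28.2449. Δ = (V_up−V_dn)/(S_up−S_dn) = (22.7273−22.7273)/(32.4816−23.4433) = 0.0000. V = [p*·22.7273 + (1−p*)·22.7273]/1.1 = 20.6612. B = V − Δ·S = 20.6612.
(2,1): S=39.1345. Δ = (V_up−V_dn)/(S_up−S_dn) = (3.5511−22.7273)/(45.0047−32.4816) = -1.5313. V = [p*·3.5511 + (1−p*)·22.7273]/1.1 = 5.9522. B = V − Δ·S = 65.8776.
(2,2): S=54.2225. Δ = (V_up−V_dn)/(S_up−S_dn) = (0.0000−3.5511)/(62.3559−45.0047) = -0.2047. V = [p*·0.0000 + (1−p*)·3.5511]/1.1 = 0.5044. B = V − Δ·S = 11.6017.
(1,0): S=34.0300. Δ = (V_up−V_dn)/(S_up−S_dn) = (5.9522−20.6612)/(39.1345−28.2449) = -1.3507. V = [p*·5.9522 + (1−p*)·20.6612]/1.1 = 7.5004. B = V − Δ·S = 53.4659.
(1,1): S=47.1500. Δ = (V_up−V_dn)/(S_up−S_dn) = (0.5044−5.9522)/(54.2225−39.1345) = -0.3611. V = [p*·0.5044 + (1−p*)·5.9522]/1.1 = 1.2324. B = V − Δ·S = 18.2567.
(0,0): S=41.0000. Δ = (V_up−V_dn)/(S_up−S_dn) = (1.2324−7.5004)/(47.1500−34.0300) = -0.4777. V = [p*·1.2324 + (1−p*)·7.5004]/1.1 = 2.0107. B = V − Δ·S = 21.5983.
Root portfolio cost Δ·41+B reproduces V0=2.0107.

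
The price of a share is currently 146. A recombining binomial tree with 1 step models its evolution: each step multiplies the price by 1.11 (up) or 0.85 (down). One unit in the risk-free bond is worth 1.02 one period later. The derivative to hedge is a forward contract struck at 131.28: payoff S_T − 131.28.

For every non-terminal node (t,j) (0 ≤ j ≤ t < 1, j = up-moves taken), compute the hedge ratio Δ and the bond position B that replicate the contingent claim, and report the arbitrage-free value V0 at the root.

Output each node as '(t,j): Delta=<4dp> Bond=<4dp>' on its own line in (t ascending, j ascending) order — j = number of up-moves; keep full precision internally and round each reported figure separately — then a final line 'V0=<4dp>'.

(0,0): Delta=1.0000 Bond=-128.7059
V0=17.2941

The replicating-portfolio and risk-neutral prices coincide; use p* = (1.02−0.85)/(1.11−0.85) = 0.6538 for the latter.
Terminal values V(1,·): V(1,0)=-7.1800, V(1,1)=30.7800
  t=0,j=0: stock 146.0000 → up 162.0600 (V=30.7800), down 124.1000 (V=-7.1800). Price 17.2941; hedge Δ=1.0000, bond B=-128.7059.
Each (Δ,B) replicates both successor values, so the strategy is self-financing and V0 is arbitrage-free.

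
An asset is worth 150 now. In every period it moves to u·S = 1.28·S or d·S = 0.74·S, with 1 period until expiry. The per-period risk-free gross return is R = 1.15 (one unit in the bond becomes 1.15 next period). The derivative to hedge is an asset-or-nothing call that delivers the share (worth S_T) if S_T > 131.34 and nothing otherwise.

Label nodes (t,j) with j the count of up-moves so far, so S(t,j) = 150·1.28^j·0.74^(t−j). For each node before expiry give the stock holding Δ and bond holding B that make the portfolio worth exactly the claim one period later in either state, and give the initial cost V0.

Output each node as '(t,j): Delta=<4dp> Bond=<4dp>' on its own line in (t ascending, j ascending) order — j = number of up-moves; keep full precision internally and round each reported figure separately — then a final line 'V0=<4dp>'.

(0,0): Delta=2.3704 Bond=-228.7923
V0=126.7633

The replicating-portfolio and risk-neutral prices coincide; use p* = (1.15−0.74)/(1.28−0.74) = 0.7593 for the latter.
Payoff layer (t=1): V(1,0)=0.0000, V(1,1)=192.0000
(0,0): S=150.0000. Δ = (V_up−V_dn)/(S_up−S_dn) = (192.0000−0.0000)/(192.0000−111.0000) = 2.3704. V = [p*·192.0000 + (1−p*)·0.0000]/1.15 = 126.7633. B = V − Δ·S = -228.7923.
Each (Δ,B) replicates both successor values, so the strategy is self-financing and V0 is arbitrage-free.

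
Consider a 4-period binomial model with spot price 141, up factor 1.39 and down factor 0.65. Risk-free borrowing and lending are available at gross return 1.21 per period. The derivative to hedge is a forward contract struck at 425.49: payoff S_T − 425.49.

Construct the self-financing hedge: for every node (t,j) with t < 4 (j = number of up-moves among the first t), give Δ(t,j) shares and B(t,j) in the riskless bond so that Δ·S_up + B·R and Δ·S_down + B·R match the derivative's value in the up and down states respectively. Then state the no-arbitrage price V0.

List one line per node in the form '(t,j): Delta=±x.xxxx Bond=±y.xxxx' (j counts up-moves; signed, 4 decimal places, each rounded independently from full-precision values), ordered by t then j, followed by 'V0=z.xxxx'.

Since d<R<u, set p* = (R−d)/(u−d) = 0.7568; price each node as the discounted p*-expectation of its children.
At expiry t=4: V(4,0)=-400.3206, V(4,1)=-371.6662, V(4,2)=-310.3900, V(4,3)=-179.3530, V(4,4)=100.8645
  t=3,j=0: stock 38.7221 → up 53.8238 (V=-371.6662), down 25.1694 (V=-400.3206). Price -312.9225; hedge Δ=1.0000, bond B=-351.6446.
  t=3,j=1: stock 82.8058 → up 115.1000 (V=-310.3900), down 53.8238 (V=-371.6662). Price -268.8389; hedge Δ=1.0000, bond B=-351.6446.
  t=3,j=2: stock 177.0770 → up 246.1370 (V=-179.3530), down 115.1000 (V=-310.3900). Price -174.5677; hedge Δ=1.0000, bond B=-351.6446.
  t=3,j=3: stock 378.6723 → up 526.3545 (V=100.8645), down 246.1370 (V=-179.3530). Price 27.0277; hedge Δ=1.0000, bond B=-351.6446.
  t=2,j=0: stock 59.5725 → up 82.8058 (V=-268.8389), down 38.7221 (V=-312.9225). Price -231.0429; hedge Δ=1.0000, bond B=-290.6154.
  t=2,j=1: stock 127.3935 → up 177.0770 (V=-174.5677), down 82.8058 (V=-268.8389). Price -163.2219; hedge Δ=1.0000, bond B=-290.6154.
  t=2,j=2: stock 272.4261 → up 378.6723 (V=27.0277), down 177.0770 (V=-174.5677). Price -18.1893; hedge Δ=1.0000, bond B=-290.6154.
  t=1,j=0: stock 91.6500 → up 127.3935 (V=-163.2219), down 59.5725 (V=-231.0429). Price -148.5280; hedge Δ=1.0000, bond B=-240.1780.
  t=1,j=1: stock 195.9900 → up 272.4261 (V=-18.1893), down 127.3935 (V=-163.2219). Price -44.1880; hedge Δ=1.0000, bond B=-240.1780.
  t=0,j=0: stock 141.0000 → up 195.9900 (V=-44.1880), down 91.6500 (V=-148.5280). Price -57.4942; hedge Δ=1.0000, bond B=-198.4942.
Root portfolio cost Δ·141+B reproduces V0=-57.4942.

(0,0): Delta=1.0000 Bond=-198.4942
(1,0): Delta=1.0000 Bond=-240.1780
(1,1): Delta=1.0000 Bond=-240.1780
(2,0): Delta=1.0000 Bond=-290.6154
(2,1): Delta=1.0000 Bond=-290.6154
(2,2): Delta=1.0000 Bond=-290.6154
(3,0): Delta=1.0000 Bond=-351.6446
(3,1): Delta=1.0000 Bond=-351.6446
(3,2): Delta=1.0000 Bond=-351.6446
(3,3): Delta=1.0000 Bond=-351.6446
V0=-57.4942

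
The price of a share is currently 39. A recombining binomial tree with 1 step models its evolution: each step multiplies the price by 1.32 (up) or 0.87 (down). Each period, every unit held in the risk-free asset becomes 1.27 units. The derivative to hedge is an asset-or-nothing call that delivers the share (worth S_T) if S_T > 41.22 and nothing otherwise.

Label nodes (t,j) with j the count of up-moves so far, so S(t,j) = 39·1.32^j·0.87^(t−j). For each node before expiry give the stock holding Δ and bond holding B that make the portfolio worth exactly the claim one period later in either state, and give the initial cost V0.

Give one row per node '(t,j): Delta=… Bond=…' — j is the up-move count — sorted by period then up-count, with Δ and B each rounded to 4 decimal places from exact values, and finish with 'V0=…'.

(0,0): Delta=2.9333 Bond=-78.3685
V0=36.0315

Under the risk-neutral measure, an up-move has probability p* = (R−d)/(u−d) = 0.8889 and values discount at R = 1.27.
Terminal payoffs: V(1,0)=0.0000, V(1,1)=51.4800
Node (0,0) S=39.0000: V=(p*·51.4800+(1−p*)·0.0000)/1.27=36.0315; Δ=(51.4800−0.0000)/(51.4800−33.9300)=2.9333; B=V−Δ·S=-78.3685
Self-financing check: at every node Δ·S+B equals the discounted successor values.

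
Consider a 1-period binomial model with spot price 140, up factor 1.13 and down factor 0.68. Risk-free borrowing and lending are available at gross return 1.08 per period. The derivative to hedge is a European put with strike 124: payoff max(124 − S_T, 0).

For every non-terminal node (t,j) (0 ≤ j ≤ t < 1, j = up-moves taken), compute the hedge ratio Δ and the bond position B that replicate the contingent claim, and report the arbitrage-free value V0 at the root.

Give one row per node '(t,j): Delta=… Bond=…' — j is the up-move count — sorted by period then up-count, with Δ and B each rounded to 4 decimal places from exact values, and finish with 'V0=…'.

(0,0): Delta=-0.4571 Bond=66.9630
V0=2.9630

Under the risk-neutral measure, an up-move has probability p* = (R−d)/(u−d) = 0.8889 and values discount at R = 1.08.
Terminal values V(1,·): V(1,0)=28.8000, V(1,1)=0.0000
Node (0,0) S=140.0000: V=(p*·0.0000+(1−p*)·28.8000)/1.08=2.9630; Δ=(0.0000−28.8000)/(158.2000−95.2000)=-0.4571; B=V−Δ·S=66.9630
Self-financing check: at every node Δ·S+B equals the discounted successor values.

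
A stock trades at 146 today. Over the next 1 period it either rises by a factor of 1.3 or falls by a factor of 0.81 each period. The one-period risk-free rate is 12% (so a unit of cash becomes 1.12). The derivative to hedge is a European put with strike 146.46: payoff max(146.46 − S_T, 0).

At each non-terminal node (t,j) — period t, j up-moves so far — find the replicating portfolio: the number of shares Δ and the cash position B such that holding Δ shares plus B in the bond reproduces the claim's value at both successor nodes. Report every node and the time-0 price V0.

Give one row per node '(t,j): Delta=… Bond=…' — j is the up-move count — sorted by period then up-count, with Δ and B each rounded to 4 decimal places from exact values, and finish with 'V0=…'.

The replicating-portfolio and risk-neutral prices coincide; use p* = (1.12−0.81)/(1.3−0.81) = 0.6327 for the latter.
Terminal values V(1,·): V(1,0)=28.2000, V(1,1)=0.0000
(0,0): S=146.0000. Δ = (V_up−V_dn)/(S_up−S_dn) = (0.0000−28.2000)/(189.8000−118.2600) = -0.3942. V = [p*·0.0000 + (1−p*)·28.2000]/1.12 = 9.2493. B = V − Δ·S = 66.8003.
Root portfolio cost Δ·146+B reproduces V0=9.2493.

(0,0): Delta=-0.3942 Bond=66.8003
V0=9.2493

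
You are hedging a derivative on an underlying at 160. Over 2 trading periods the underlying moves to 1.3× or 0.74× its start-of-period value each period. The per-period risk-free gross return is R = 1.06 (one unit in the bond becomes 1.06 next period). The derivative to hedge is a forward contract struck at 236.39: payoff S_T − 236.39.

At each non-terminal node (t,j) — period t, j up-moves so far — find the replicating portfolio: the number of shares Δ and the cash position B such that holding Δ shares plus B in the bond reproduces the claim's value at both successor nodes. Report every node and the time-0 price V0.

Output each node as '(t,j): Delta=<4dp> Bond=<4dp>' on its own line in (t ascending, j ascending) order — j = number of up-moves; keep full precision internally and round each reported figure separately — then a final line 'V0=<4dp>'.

Since d<R<u, set p* = (R−d)/(u−d) = 0.5714; price each node as the discounted p*-expectation of its children.
Terminal payoffs: V(2,0)=-148.7740, V(2,1)=-82.4700, V(2,2)=34.0100
  t=1,j=0: stock 118.4000 → up 153.9200 (V=-82.4700), down 87.6160 (V=-148.7740). Price -104.6094; hedge Δ=1.0000, bond B=-223.0094.
  t=1,j=1: stock 208.0000 → up 270.4000 (V=34.0100), down 153.9200 (V=-82.4700). Price -15.0094; hedge Δ=1.0000, bond B=-223.0094.
  t=0,j=0: stock 160.0000 → up 208.0000 (V=-15.0094), down 118.4000 (V=-104.6094). Price -50.3863; hedge Δ=1.0000, bond B=-210.3863.
Each (Δ,B) replicates both successor values, so the strategy is self-financing and V0 is arbitrage-free.

(0,0): Delta=1.0000 Bond=-210.3863
(1,0): Delta=1.0000 Bond=-223.0094
(1,1): Delta=1.0000 Bond=-223.0094
V0=-50.3863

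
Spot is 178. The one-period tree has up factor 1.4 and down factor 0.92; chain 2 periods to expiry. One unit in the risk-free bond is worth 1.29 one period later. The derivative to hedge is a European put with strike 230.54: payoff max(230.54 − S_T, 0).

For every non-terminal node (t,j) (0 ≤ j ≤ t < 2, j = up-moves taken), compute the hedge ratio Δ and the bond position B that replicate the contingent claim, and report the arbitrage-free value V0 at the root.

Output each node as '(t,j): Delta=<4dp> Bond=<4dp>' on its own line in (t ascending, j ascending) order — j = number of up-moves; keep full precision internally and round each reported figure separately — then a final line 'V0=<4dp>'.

Since d<R<u, set p* = (R−d)/(u−d) = 0.7708; price each node as the discounted p*-expectation of its children.
At expiry t=2: V(2,0)=79.8808, V(2,1)=1.2760, V(2,2)=0.0000
  t=1,j=0: stock 163.7600 → up 229.2640 (V=1.2760), down 150.6592 (V=79.8808). Price 14.9532; hedge Δ=-1.0000, bond B=178.7132.
  t=1,j=1: stock 249.2000 → up 348.8800 (V=0.0000), down 229.2640 (V=1.2760). Price 0.2267; hedge Δ=-0.0107, bond B=2.8850.
  t=0,j=0: stock 178.0000 → up 249.2000 (V=0.2267), down 163.7600 (V=14.9532). Price 2.7919; hedge Δ=-0.1724, bond B=33.4721.
Each (Δ,B) replicates both successor values, so the strategy is self-financing and V0 is arbitrage-free.

(0,0): Delta=-0.1724 Bond=33.4721
(1,0): Delta=-1.0000 Bond=178.7132
(1,1): Delta=-0.0107 Bond=2.8850
V0=2.7919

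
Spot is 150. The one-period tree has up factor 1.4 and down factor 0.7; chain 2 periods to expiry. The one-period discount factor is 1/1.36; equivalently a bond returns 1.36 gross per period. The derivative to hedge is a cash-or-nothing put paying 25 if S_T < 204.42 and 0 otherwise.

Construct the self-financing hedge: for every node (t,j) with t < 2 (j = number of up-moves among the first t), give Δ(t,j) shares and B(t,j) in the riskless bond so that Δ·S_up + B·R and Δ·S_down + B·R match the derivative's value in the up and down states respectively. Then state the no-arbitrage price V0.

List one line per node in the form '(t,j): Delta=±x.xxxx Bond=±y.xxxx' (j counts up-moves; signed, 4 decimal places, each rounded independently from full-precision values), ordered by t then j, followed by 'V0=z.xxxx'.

Under the risk-neutral measure, an up-move has probability p* = (R−d)/(u−d) = 0.9429 and values discount at R = 1.36.
At expiry t=2: V(2,0)=25.0000, V(2,1)=25.0000, V(2,2)=0.0000
  t=1,j=0: stock 105.0000 → up 147.0000 (V=25.0000), down 73.5000 (V=25.0000). Price 18.3824; hedge Δ=0.0000, bond B=18.3824.
  t=1,j=1: stock 210.0000 → up 294.0000 (V=0.0000), down 147.0000 (V=25.0000). Price 1.0504; hedge Δ=-0.1701, bond B=36.7647.
  t=0,j=0: stock 150.0000 → up 210.0000 (V=1.0504), down 105.0000 (V=18.3824). Price 1.5006; hedge Δ=-0.1651, bond B=26.2605.
Root portfolio cost Δ·150+B reproduces V0=1.5006.

(0,0): Delta=-0.1651 Bond=26.2605
(1,0): Delta=0.0000 Bond=18.3824
(1,1): Delta=-0.1701 Bond=36.7647
V0=1.5006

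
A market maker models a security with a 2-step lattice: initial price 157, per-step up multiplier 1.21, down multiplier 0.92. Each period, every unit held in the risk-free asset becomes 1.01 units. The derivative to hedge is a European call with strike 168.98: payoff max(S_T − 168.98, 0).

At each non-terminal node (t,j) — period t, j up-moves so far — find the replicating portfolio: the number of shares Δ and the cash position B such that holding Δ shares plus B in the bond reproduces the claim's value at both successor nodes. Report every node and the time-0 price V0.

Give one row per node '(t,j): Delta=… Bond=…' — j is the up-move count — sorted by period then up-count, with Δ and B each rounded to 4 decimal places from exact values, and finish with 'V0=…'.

No-arbitrage ⇒ martingale measure with p* = (R−d)/(u−d) = 0.3103.
Terminal values V(2,·): V(2,0)=0.0000, V(2,1)=5.7924, V(2,2)=60.8837
Node (1,0) S=144.4400: V=(p*·5.7924+(1−p*)·0.0000)/1.01=1.7798; Δ=(5.7924−0.0000)/(174.7724−132.8848)=0.1383; B=V−Δ·S=-18.1940
Node (1,1) S=189.9700: V=(p*·60.8837+(1−p*)·5.7924)/1.01=22.6631; Δ=(60.8837−5.7924)/(229.8637−174.7724)=1.0000; B=V−Δ·S=-167.3069
Node (0,0) S=157.0000: V=(p*·22.6631+(1−p*)·1.7798)/1.01=8.1791; Δ=(22.6631−1.7798)/(189.9700−144.4400)=0.4587; B=V−Δ·S=-63.8321
The time-0 hedge costs 8.1791, which is the no-arbitrage price.

(0,0): Delta=0.4587 Bond=-63.8321
(1,0): Delta=0.1383 Bond=-18.1940
(1,1): Delta=1.0000 Bond=-167.3069
V0=8.1791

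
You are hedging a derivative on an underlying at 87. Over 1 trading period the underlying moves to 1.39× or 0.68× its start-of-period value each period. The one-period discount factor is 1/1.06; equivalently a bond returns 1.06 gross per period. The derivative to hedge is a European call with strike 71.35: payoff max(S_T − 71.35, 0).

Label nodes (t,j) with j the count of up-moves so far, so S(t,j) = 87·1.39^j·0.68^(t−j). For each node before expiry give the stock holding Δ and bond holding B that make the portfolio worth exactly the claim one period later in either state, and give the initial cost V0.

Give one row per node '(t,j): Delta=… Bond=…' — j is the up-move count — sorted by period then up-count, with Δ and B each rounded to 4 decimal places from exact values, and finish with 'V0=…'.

(0,0): Delta=0.8027 Bond=-44.7972
V0=25.0337

Under the risk-neutral measure, an up-move has probability p* = (R−d)/(u−d) = 0.5352 and values discount at R = 1.06.
Terminal payoffs: V(1,0)=0.0000, V(1,1)=49.5800
(0,0): S=87.0000. Δ = (V_up−V_dn)/(S_up−S_dn) = (49.5800−0.0000)/(120.9300−59.1600) = 0.8027. V = [p*·49.5800 + (1−p*)·0.0000]/1.06 = 25.0337. B = V − Δ·S = -44.7972.
The time-0 hedge costs 25.0337, which is the no-arbitrage price.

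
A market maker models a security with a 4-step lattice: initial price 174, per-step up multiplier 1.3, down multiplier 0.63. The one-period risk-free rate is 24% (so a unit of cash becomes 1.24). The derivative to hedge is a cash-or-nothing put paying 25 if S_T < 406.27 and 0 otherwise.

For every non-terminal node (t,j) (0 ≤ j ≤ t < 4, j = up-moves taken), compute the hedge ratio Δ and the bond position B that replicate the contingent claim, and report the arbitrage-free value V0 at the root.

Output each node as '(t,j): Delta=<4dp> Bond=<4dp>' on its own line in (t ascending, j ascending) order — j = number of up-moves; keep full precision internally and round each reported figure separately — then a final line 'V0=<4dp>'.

(0,0): Delta=-0.0849 Bond=18.0782
(1,0): Delta=0.0000 Bond=13.1122
(1,1): Delta=-0.0889 Bond=23.3322
(2,0): Delta=0.0000 Bond=16.2591
(2,1): Delta=0.0000 Bond=16.2591
(2,2): Delta=-0.0932 Bond=30.1784
(3,0): Delta=0.0000 Bond=20.1613
(3,1): Delta=0.0000 Bond=20.1613
(3,2): Delta=0.0000 Bond=20.1613
(3,3): Delta=-0.0976 Bond=39.1189
V0=3.3087

Under the risk-neutral measure, an up-move has probability p* = (R−d)/(u−d) = 0.9104 and values discount at R = 1.24.
Terminal payoffs: V(4,0)=25.0000, V(4,1)=25.0000, V(4,2)=25.0000, V(4,3)=25.0000, V(4,4)=0.0000
(3,0): S=43.5082. Δ = (V_up−V_dn)/(S_up−S_dn) = (25.0000−25.0000)/(56.5606−27.4102) = 0.0000. V = [p*·25.0000 + (1−p*)·25.0000]/1.24 = 20.1613. B = V − Δ·S = 20.1613.
(3,1): S=89.7788. Δ = (V_up−V_dn)/(S_up−S_dn) = (25.0000−25.0000)/(116.7124−56.5606) = 0.0000. V = [p*·25.0000 + (1−p*)·25.0000]/1.24 = 20.1613. B = V − Δ·S = 20.1613.
(3,2): S=185.2578. Δ = (V_up−V_dn)/(S_up−S_dn) = (25.0000−25.0000)/(240.8351−116.7124) = 0.0000. V = [p*·25.0000 + (1−p*)·25.0000]/1.24 = 20.1613. B = V − Δ·S = 20.1613.
(3,3): S=382.2780. Δ = (V_up−V_dn)/(S_up−S_dn) = (0.0000−25.0000)/(496.9614−240.8351) = -0.0976. V = [p*·0.0000 + (1−p*)·25.0000]/1.24 = 1.8055. B = V − Δ·S = 39.1189.
(2,0): S=69.0606. Δ = (V_up−V_dn)/(S_up−S_dn) = (20.1613−20.1613)/(89.7788−43.5082) = 0.0000. V = [p*·20.1613 + (1−p*)·20.1613]/1.24 = 16.2591. B = V − Δ·S = 16.2591.
(2,1): S=142.5060. Δ = (V_up−V_dn)/(S_up−S_dn) = (20.1613−20.1613)/(185.2578−89.7788) = 0.0000. V = [p*·20.1613 + (1−p*)·20.1613]/1.24 = 16.2591. B = V − Δ·S = 16.2591.
(2,2): S=294.0600. Δ = (V_up−V_dn)/(S_up−S_dn) = (1.8055−20.1613)/(382.2780−185.2578) = -0.0932. V = [p*·1.8055 + (1−p*)·20.1613]/1.24 = 2.7817. B = V − Δ·S = 30.1784.
(1,0): S=109.6200. Δ = (V_up−V_dn)/(S_up−S_dn) = (16.2591−16.2591)/(142.5060−69.0606) = 0.0000. V = [p*·16.2591 + (1−p*)·16.2591]/1.24 = 13.1122. B = V − Δ·S = 13.1122.
(1,1): S=226.2000. Δ = (V_up−V_dn)/(S_up−S_dn) = (2.7817−16.2591)/(294.0600−142.5060) = -0.0889. V = [p*·2.7817 + (1−p*)·16.2591]/1.24 = 3.2166. B = V − Δ·S = 23.3322.
(0,0): S=174.0000. Δ = (V_up−V_dn)/(S_up−S_dn) = (3.2166−13.1122)/(226.2000−109.6200) = -0.0849. V = [p*·3.2166 + (1−p*)·13.1122]/1.24 = 3.3087. B = V − Δ·S = 18.0782.
The time-0 hedge costs 3.3087, which is the no-arbitrage price.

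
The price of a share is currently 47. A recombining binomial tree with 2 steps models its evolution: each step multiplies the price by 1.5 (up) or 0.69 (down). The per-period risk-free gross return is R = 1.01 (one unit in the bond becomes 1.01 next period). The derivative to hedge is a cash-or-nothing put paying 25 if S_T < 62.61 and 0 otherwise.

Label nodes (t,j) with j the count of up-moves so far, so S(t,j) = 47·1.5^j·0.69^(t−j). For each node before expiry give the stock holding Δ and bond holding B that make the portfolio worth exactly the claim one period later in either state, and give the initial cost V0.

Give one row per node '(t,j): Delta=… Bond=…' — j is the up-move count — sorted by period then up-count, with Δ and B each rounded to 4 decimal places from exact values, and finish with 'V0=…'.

The replicating-portfolio and risk-neutral prices coincide; use p* = (1.01−0.69)/(1.5−0.69) = 0.3951 for the latter.
Terminal payoffs: V(2,0)=25.0000, V(2,1)=25.0000, V(2,2)=0.0000
  t=1,j=0: stock 32.4300 → up 48.6450 (V=25.0000), down 22.3767 (V=25.0000). Price 24.7525; hedge Δ=0.0000, bond B=24.7525.
  t=1,j=1: stock 70.5000 → up 105.7500 (V=0.0000), down 48.6450 (V=25.0000). Price 14.9737; hedge Δ=-0.4378, bond B=45.8379.
  t=0,j=0: stock 47.0000 → up 70.5000 (V=14.9737), down 32.4300 (V=24.7525). Price 20.6824; hedge Δ=-0.2569, bond B=32.7550.
Self-financing check: at every node Δ·S+B equals the discounted successor values.

(0,0): Delta=-0.2569 Bond=32.7550
(1,0): Delta=0.0000 Bond=24.7525
(1,1): Delta=-0.4378 Bond=45.8379
V0=20.6824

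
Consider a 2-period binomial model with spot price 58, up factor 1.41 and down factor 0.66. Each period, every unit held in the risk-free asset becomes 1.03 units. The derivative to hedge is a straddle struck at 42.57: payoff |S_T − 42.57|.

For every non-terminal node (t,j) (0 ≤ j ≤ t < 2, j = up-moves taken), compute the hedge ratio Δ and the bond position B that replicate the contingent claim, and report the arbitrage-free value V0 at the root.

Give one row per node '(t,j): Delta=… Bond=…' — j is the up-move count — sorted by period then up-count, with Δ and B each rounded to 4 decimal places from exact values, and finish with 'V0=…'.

(0,0): Delta=0.6086 Bond=-9.0512
(1,0): Delta=-0.2055 Bond=21.8423
(1,1): Delta=1.0000 Bond=-41.3301
V0=26.2485

Under the risk-neutral measure, an up-move has probability p* = (R−d)/(u−d) = 0.4933 and values discount at R = 1.03.
Payoff layer (t=2): V(2,0)=17.3052, V(2,1)=11.4048, V(2,2)=72.7398
Node (1,0) S=38.2800: V=(p*·11.4048+(1−p*)·17.3052)/1.03=13.9751; Δ=(11.4048−17.3052)/(53.9748−25.2648)=-0.2055; B=V−Δ·S=21.8423
Node (1,1) S=81.7800: V=(p*·72.7398+(1−p*)·11.4048)/1.03=40.4499; Δ=(72.7398−11.4048)/(115.3098−53.9748)=1.0000; B=V−Δ·S=-41.3301
Node (0,0) S=58.0000: V=(p*·40.4499+(1−p*)·13.9751)/1.03=26.2485; Δ=(40.4499−13.9751)/(81.7800−38.2800)=0.6086; B=V−Δ·S=-9.0512
Each (Δ,B) replicates both successor values, so the strategy is self-financing and V0 is arbitrage-free.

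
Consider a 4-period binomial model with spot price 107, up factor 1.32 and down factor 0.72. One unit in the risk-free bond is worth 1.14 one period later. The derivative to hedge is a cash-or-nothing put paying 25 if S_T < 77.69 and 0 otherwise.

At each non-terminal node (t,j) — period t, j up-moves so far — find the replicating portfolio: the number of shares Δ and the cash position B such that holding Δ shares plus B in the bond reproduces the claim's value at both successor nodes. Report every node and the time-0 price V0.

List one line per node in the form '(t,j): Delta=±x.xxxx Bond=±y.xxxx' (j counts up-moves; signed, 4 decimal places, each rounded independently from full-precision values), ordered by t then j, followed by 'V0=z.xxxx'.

Risk-neutral probability p* = (R−d)/(u−d) = (1.14−0.72)/(1.32−0.72) = 0.7000.
Terminal payoffs: V(4,0)=25.0000, V(4,1)=25.0000, V(4,2)=0.0000, V(4,3)=0.0000, V(4,4)=0.0000
  t=3,j=0: stock 39.9375 → up 52.7175 (V=25.0000), down 28.7550 (V=25.0000). Price 21.9298; hedge Δ=0.0000, bond B=21.9298.
  t=3,j=1: stock 73.2188 → up 96.6488 (V=0.0000), down 52.7175 (V=25.0000). Price 6.5789; hedge Δ=-0.5691, bond B=48.2456.
  t=3,j=2: stock 134.2345 → up 177.1895 (V=0.0000), down 96.6488 (V=0.0000). Price 0.0000; hedge Δ=0.0000, bond B=0.0000.
  t=3,j=3: stock 246.0966 → up 324.8475 (V=0.0000), down 177.1895 (V=0.0000). Price 0.0000; hedge Δ=0.0000, bond B=0.0000.
  t=2,j=0: stock 55.4688 → up 73.2188 (V=6.5789), down 39.9375 (V=21.9298). Price 9.8107; hedge Δ=-0.4612, bond B=35.3955.
  t=2,j=1: stock 101.6928 → up 134.2345 (V=0.0000), down 73.2188 (V=6.5789). Price 1.7313; hedge Δ=-0.1078, bond B=12.6962.
  t=2,j=2: stock 186.4368 → up 246.0966 (V=0.0000), down 134.2345 (V=0.0000). Price 0.0000; hedge Δ=0.0000, bond B=0.0000.
  t=1,j=0: stock 77.0400 → up 101.6928 (V=1.7313), down 55.4688 (V=9.8107). Price 3.6448; hedge Δ=-0.1748, bond B=17.1105.
  t=1,j=1: stock 141.2400 → up 186.4368 (V=0.0000), down 101.6928 (V=1.7313). Price 0.4556; hedge Δ=-0.0204, bond B=3.3411.
  t=0,j=0: stock 107.0000 → up 141.2400 (V=0.4556), down 77.0400 (V=3.6448). Price 1.2389; hedge Δ=-0.0497, bond B=6.5543.
The time-0 hedge costs 1.2389, which is the no-arbitrage price.

(0,0): Delta=-0.0497 Bond=6.5543
(1,0): Delta=-0.1748 Bond=17.1105
(1,1): Delta=-0.0204 Bond=3.3411
(2,0): Delta=-0.4612 Bond=35.3955
(2,1): Delta=-0.1078 Bond=12.6962
(2,2): Delta=0.0000 Bond=0.0000
(3,0): Delta=0.0000 Bond=21.9298
(3,1): Delta=-0.5691 Bond=48.2456
(3,2): Delta=0.0000 Bond=0.0000
(3,3): Delta=0.0000 Bond=0.0000
V0=1.2389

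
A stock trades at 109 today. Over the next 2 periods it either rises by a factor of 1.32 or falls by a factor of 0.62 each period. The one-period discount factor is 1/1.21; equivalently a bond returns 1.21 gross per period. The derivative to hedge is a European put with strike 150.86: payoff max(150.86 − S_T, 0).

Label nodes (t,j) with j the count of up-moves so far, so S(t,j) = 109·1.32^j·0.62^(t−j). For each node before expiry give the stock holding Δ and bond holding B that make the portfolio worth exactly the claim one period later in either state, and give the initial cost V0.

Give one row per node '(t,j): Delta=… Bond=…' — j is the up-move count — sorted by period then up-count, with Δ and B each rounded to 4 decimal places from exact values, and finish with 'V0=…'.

(0,0): Delta=-0.6434 Bond=83.1223
(1,0): Delta=-1.0000 Bond=124.6777
(1,1): Delta=-0.6122 Bond=96.0848
V0=12.9928

No-arbitrage ⇒ martingale measure with p* = (R−d)/(u−d) = 0.8429.
At expiry t=2: V(2,0)=108.9604, V(2,1)=61.6544, V(2,2)=0.0000
Node (1,0) S=67.5800: V=(p*·61.6544+(1−p*)·108.9604)/1.21=57.0977; Δ=(61.6544−108.9604)/(89.2056−41.8996)=-1.0000; B=V−Δ·S=124.6777
Node (1,1) S=143.8800: V=(p*·0.0000+(1−p*)·61.6544)/1.21=8.0071; Δ=(0.0000−61.6544)/(189.9216−89.2056)=-0.6122; B=V−Δ·S=96.0848
Node (0,0) S=109.0000: V=(p*·8.0071+(1−p*)·57.0977)/1.21=12.9928; Δ=(8.0071−57.0977)/(143.8800−67.5800)=-0.6434; B=V−Δ·S=83.1223
Root portfolio cost Δ·109+B reproduces V0=12.9928.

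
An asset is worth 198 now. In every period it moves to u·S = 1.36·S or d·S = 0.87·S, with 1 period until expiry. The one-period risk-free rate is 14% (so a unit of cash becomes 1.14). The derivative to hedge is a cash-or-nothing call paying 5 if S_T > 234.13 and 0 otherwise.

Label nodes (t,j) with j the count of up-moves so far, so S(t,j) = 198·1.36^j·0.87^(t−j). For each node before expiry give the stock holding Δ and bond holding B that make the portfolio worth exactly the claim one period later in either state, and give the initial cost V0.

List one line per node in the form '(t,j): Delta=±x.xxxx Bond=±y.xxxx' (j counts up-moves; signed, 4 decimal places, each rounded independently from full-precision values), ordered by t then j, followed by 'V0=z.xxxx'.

Under the risk-neutral measure, an up-move has probability p* = (R−d)/(u−d) = 0.5510 and values discount at R = 1.14.
Terminal payoffs: V(1,0)=0.0000, V(1,1)=5.0000
(0,0): S=198.0000. Δ = (V_up−V_dn)/(S_up−S_dn) = (5.0000−0.0000)/(269.2800−172.2600) = 0.0515. V = [p*·5.0000 + (1−p*)·0.0000]/1.14 = 2.4168. B = V − Δ·S = -7.7873.
Check: Δ(0,0)·S0 + B(0,0) = 2.4168 = V0.

(0,0): Delta=0.0515 Bond=-7.7873
V0=2.4168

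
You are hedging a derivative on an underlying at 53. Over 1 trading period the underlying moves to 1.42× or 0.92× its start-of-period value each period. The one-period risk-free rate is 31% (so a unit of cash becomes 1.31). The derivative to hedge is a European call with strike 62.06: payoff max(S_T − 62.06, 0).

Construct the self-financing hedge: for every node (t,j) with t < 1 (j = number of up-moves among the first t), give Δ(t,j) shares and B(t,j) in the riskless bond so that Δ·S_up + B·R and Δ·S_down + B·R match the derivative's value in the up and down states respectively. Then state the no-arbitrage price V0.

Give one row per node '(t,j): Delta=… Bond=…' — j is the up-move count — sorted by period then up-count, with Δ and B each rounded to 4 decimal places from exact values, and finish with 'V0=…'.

Under the risk-neutral measure, an up-move has probability p* = (R−d)/(u−d) = 0.7800 and values discount at R = 1.31.
Terminal values V(1,·): V(1,0)=0.0000, V(1,1)=13.2000
  t=0,j=0: stock 53.0000 → up 75.2600 (V=13.2000), down 48.7600 (V=0.0000). Price 7.8595; hedge Δ=0.4981, bond B=-18.5405.
Root portfolio cost Δ·53+B reproduces V0=7.8595.

(0,0): Delta=0.4981 Bond=-18.5405
V0=7.8595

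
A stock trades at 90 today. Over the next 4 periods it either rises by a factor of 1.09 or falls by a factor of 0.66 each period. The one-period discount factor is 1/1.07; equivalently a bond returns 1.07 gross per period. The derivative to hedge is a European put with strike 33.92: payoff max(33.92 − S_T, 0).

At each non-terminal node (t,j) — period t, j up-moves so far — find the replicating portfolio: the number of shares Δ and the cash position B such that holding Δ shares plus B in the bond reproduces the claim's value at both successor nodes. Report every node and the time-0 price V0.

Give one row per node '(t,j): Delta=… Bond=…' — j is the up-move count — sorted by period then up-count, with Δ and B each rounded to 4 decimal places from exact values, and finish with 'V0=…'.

(0,0): Delta=-0.0008 Bond=0.0710
(1,0): Delta=-0.0182 Bond=1.1091
(1,1): Delta=-0.0003 Bond=0.0256
(2,0): Delta=-0.3309 Bond=13.4463
(2,1): Delta=-0.0089 Bond=0.5887
(2,2): Delta=0.0000 Bond=0.0000
(3,0): Delta=-1.0000 Bond=31.7009
(3,1): Delta=-0.3111 Bond=13.5430
(3,2): Delta=0.0000 Bond=0.0000
(3,3): Delta=0.0000 Bond=0.0000
V0=0.0017

Since d<R<u, set p* = (R−d)/(u−d) = 0.9535; price each node as the discounted p*-expectation of its children.
Terminal payoffs: V(4,0)=16.8427, V(4,1)=5.7166, V(4,2)=0.0000, V(4,3)=0.0000, V(4,4)=0.0000
Node (3,0) S=25.8746: V=(p*·5.7166+(1−p*)·16.8427)/1.07=5.8263; Δ=(5.7166−16.8427)/(28.2034−17.0773)=-1.0000; B=V−Δ·S=31.7009
Node (3,1) S=42.7324: V=(p*·0.0000+(1−p*)·5.7166)/1.07=0.2485; Δ=(0.0000−5.7166)/(46.5783−28.2034)=-0.3111; B=V−Δ·S=13.5430
Node (3,2) S=70.5731: V=(p*·0.0000+(1−p*)·0.0000)/1.07=0.0000; Δ=(0.0000−0.0000)/(76.9247−46.5783)=0.0000; B=V−Δ·S=0.0000
Node (3,3) S=116.5526: V=(p*·0.0000+(1−p*)·0.0000)/1.07=0.0000; Δ=(0.0000−0.0000)/(127.0423−76.9247)=0.0000; B=V−Δ·S=0.0000
Node (2,0) S=39.2040: V=(p*·0.2485+(1−p*)·5.8263)/1.07=0.4747; Δ=(0.2485−5.8263)/(42.7324−25.8746)=-0.3309; B=V−Δ·S=13.4463
Node (2,1) S=64.7460: V=(p*·0.0000+(1−p*)·0.2485)/1.07=0.0108; Δ=(0.0000−0.2485)/(70.5731−42.7324)=-0.0089; B=V−Δ·S=0.5887
Node (2,2) S=106.9290: V=(p*·0.0000+(1−p*)·0.0000)/1.07=0.0000; Δ=(0.0000−0.0000)/(116.5526−70.5731)=0.0000; B=V−Δ·S=0.0000
Node (1,0) S=59.4000: V=(p*·0.0108+(1−p*)·0.4747)/1.07=0.0303; Δ=(0.0108−0.4747)/(64.7460−39.2040)=-0.0182; B=V−Δ·S=1.1091
Node (1,1) S=98.1000: V=(p*·0.0000+(1−p*)·0.0108)/1.07=0.0005; Δ=(0.0000−0.0108)/(106.9290−64.7460)=-0.0003; B=V−Δ·S=0.0256
Node (0,0) S=90.0000: V=(p*·0.0005+(1−p*)·0.0303)/1.07=0.0017; Δ=(0.0005−0.0303)/(98.1000−59.4000)=-0.0008; B=V−Δ·S=0.0710
Self-financing check: at every node Δ·S+B equals the discounted successor values.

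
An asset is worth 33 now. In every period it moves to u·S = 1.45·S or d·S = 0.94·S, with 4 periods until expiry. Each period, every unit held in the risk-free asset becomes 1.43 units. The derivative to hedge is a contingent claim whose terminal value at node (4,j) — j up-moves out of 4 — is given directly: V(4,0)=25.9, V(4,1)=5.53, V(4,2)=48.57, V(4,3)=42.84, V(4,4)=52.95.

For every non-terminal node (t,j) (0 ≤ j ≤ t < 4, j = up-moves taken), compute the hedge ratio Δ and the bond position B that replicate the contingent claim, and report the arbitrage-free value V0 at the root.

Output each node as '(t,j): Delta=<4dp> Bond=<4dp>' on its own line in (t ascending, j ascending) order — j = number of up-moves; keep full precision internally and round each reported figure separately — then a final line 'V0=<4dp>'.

Since d<R<u, set p* = (R−d)/(u−d) = 0.9608; price each node as the discounted p*-expectation of its children.
Payoff layer (t=4): V(4,0)=25.9000, V(4,1)=5.5300, V(4,2)=48.5700, V(4,3)=42.8400, V(4,4)=52.9500
Node (3,0) S=27.4093: V=(p*·5.5300+(1−p*)·25.9000)/1.43=4.4258; Δ=(5.5300−25.9000)/(39.7434−25.7647)=-1.4572; B=V−Δ·S=44.3669
Node (3,1) S=42.2803: V=(p*·48.5700+(1−p*)·5.5300)/1.43=32.7847; Δ=(48.5700−5.5300)/(61.3064−39.7434)=1.9960; B=V−Δ·S=-51.6074
Node (3,2) S=65.2195: V=(p*·42.8400+(1−p*)·48.5700)/1.43=30.1152; Δ=(42.8400−48.5700)/(94.5683−61.3064)=-0.1723; B=V−Δ·S=41.3505
Node (3,3) S=100.6046: V=(p*·52.9500+(1−p*)·42.8400)/1.43=36.7507; Δ=(52.9500−42.8400)/(145.8767−94.5683)=0.1970; B=V−Δ·S=16.9272
Node (2,0) S=29.1588: V=(p*·32.7847+(1−p*)·4.4258)/1.43=22.1487; Δ=(32.7847−4.4258)/(42.2803−27.4093)=1.9070; B=V−Δ·S=-33.4572
Node (2,1) S=44.9790: V=(p*·30.1152+(1−p*)·32.7847)/1.43=21.1328; Δ=(30.1152−32.7847)/(65.2195−42.2803)=-0.1164; B=V−Δ·S=26.3672
Node (2,2) S=69.3825: V=(p*·36.7507+(1−p*)·30.1152)/1.43=25.5178; Δ=(36.7507−30.1152)/(100.6046−65.2195)=0.1875; B=V−Δ·S=12.5070
Node (1,0) S=31.0200: V=(p*·21.1328+(1−p*)·22.1487)/1.43=14.8060; Δ=(21.1328−22.1487)/(44.9790−29.1588)=-0.0642; B=V−Δ·S=16.7980
Node (1,1) S=47.8500: V=(p*·25.5178+(1−p*)·21.1328)/1.43=17.7244; Δ=(25.5178−21.1328)/(69.3825−44.9790)=0.1797; B=V−Δ·S=9.1262
Node (0,0) S=33.0000: V=(p*·17.7244+(1−p*)·14.8060)/1.43=12.3146; Δ=(17.7244−14.8060)/(47.8500−31.0200)=0.1734; B=V−Δ·S=6.5924
Self-financing check: at every node Δ·S+B equals the discounted successor values.

(0,0): Delta=0.1734 Bond=6.5924
(1,0): Delta=-0.0642 Bond=16.7980
(1,1): Delta=0.1797 Bond=9.1262
(2,0): Delta=1.9070 Bond=-33.4572
(2,1): Delta=-0.1164 Bond=26.3672
(2,2): Delta=0.1875 Bond=12.5070
(3,0): Delta=-1.4572 Bond=44.3669
(3,1): Delta=1.9960 Bond=-51.6074
(3,2): Delta=-0.1723 Bond=41.3505
(3,3): Delta=0.1970 Bond=16.9272
V0=12.3146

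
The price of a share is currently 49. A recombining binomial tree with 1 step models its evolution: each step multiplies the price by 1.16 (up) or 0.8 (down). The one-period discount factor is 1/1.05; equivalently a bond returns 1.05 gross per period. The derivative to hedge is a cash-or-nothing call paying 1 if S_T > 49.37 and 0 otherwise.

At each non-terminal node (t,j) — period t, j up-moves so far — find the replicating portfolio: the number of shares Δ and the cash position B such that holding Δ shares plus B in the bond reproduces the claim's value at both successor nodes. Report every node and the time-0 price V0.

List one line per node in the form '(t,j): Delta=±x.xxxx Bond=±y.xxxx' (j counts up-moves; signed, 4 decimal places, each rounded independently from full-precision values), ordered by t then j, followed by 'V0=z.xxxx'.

(0,0): Delta=0.0567 Bond=-2.1164
V0=0.6614

Since d<R<u, set p* = (R−d)/(u−d) = 0.6944; price each node as the discounted p*-expectation of its children.
At expiry t=1: V(1,0)=0.0000, V(1,1)=1.0000
Node (0,0) S=49.0000: V=(p*·1.0000+(1−p*)·0.0000)/1.05=0.6614; Δ=(1.0000−0.0000)/(56.8400−39.2000)=0.0567; B=V−Δ·S=-2.1164
Each (Δ,B) replicates both successor values, so the strategy is self-financing and V0 is arbitrage-free.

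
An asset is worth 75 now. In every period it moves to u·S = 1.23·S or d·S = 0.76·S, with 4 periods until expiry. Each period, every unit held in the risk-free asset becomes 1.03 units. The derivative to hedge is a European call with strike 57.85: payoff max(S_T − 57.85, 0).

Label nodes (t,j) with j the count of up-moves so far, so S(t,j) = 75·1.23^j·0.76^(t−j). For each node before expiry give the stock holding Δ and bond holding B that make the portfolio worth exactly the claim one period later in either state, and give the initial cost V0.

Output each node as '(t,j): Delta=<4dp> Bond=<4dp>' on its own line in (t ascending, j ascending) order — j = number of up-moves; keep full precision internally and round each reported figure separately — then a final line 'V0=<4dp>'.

Risk-neutral probability p* = (R−d)/(u−d) = (1.03−0.76)/(1.23−0.76) = 0.5745.
At expiry t=4: V(4,0)=0.0000, V(4,1)=0.0000, V(4,2)=7.6888, V(4,3)=48.2194, V(4,4)=113.8150
  t=3,j=0: stock 32.9232 → up 40.4955 (V=0.0000), down 25.0216 (V=0.0000). Price 0.0000; hedge Δ=0.0000, bond B=0.0000.
  t=3,j=1: stock 53.2836 → up 65.5388 (V=7.6888), down 40.4955 (V=0.0000). Price 4.2883; hedge Δ=0.3070, bond B=-12.0709.
  t=3,j=2: stock 86.2353 → up 106.0694 (V=48.2194), down 65.5388 (V=7.6888). Price 30.0703; hedge Δ=1.0000, bond B=-56.1650.
  t=3,j=3: stock 139.5650 → up 171.6650 (V=113.8150), down 106.0694 (V=48.2194). Price 83.4000; hedge Δ=1.0000, bond B=-56.1650.
  t=2,j=0: stock 43.3200 → up 53.2836 (V=4.2883), down 32.9232 (V=0.0000). Price 2.3918; hedge Δ=0.2106, bond B=-6.7324.
  t=2,j=1: stock 70.1100 → up 86.2353 (V=30.0703), down 53.2836 (V=4.2883). Price 18.5429; hedge Δ=0.7824, bond B=-36.3122.
  t=2,j=2: stock 113.4675 → up 139.5650 (V=83.4000), down 86.2353 (V=30.0703). Price 58.9383; hedge Δ=1.0000, bond B=-54.5292.
  t=1,j=0: stock 57.0000 → up 70.1100 (V=18.5429), down 43.3200 (V=2.3918). Price 11.3302; hedge Δ=0.6029, bond B=-23.0340.
  t=1,j=1: stock 92.2500 → up 113.4675 (V=58.9383), down 70.1100 (V=18.5429). Price 40.5328; hedge Δ=0.9317, bond B=-45.4148.
  t=0,j=0: stock 75.0000 → up 92.2500 (V=40.5328), down 57.0000 (V=11.3302). Price 27.2875; hedge Δ=0.8284, bond B=-34.8457.
The time-0 hedge costs 27.2875, which is the no-arbitrage price.

(0,0): Delta=0.8284 Bond=-34.8457
(1,0): Delta=0.6029 Bond=-23.0340
(1,1): Delta=0.9317 Bond=-45.4148
(2,0): Delta=0.2106 Bond=-6.7324
(2,1): Delta=0.7824 Bond=-36.3122
(2,2): Delta=1.0000 Bond=-54.5292
(3,0): Delta=0.0000 Bond=0.0000
(3,1): Delta=0.3070 Bond=-12.0709
(3,2): Delta=1.0000 Bond=-56.1650
(3,3): Delta=1.0000 Bond=-56.1650
V0=27.2875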